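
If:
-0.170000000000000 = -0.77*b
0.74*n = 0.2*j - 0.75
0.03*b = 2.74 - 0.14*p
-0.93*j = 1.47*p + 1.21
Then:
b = 0.22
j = -32.16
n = -9.71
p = 19.52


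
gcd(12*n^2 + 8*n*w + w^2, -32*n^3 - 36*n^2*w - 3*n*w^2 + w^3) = 1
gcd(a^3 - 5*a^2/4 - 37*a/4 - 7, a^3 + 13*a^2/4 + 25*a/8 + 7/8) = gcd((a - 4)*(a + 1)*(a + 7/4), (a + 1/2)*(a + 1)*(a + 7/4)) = a^2 + 11*a/4 + 7/4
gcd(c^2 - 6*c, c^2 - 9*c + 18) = c - 6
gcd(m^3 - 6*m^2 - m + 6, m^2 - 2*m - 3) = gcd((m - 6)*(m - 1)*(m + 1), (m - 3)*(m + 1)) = m + 1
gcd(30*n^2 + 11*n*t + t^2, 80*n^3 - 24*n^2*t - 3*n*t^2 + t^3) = 5*n + t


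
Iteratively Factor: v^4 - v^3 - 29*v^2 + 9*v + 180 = (v - 3)*(v^3 + 2*v^2 - 23*v - 60) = (v - 3)*(v + 4)*(v^2 - 2*v - 15) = (v - 3)*(v + 3)*(v + 4)*(v - 5)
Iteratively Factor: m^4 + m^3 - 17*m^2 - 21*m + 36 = (m - 4)*(m^3 + 5*m^2 + 3*m - 9) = (m - 4)*(m + 3)*(m^2 + 2*m - 3) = (m - 4)*(m + 3)^2*(m - 1)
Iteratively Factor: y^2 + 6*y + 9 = (y + 3)*(y + 3)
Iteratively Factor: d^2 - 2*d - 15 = (d - 5)*(d + 3)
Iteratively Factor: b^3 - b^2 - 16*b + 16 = (b + 4)*(b^2 - 5*b + 4) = (b - 1)*(b + 4)*(b - 4)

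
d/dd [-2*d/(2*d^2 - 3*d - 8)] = 4*(d^2 + 4)/(4*d^4 - 12*d^3 - 23*d^2 + 48*d + 64)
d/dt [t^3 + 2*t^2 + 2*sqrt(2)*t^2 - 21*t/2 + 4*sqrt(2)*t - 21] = 3*t^2 + 4*t + 4*sqrt(2)*t - 21/2 + 4*sqrt(2)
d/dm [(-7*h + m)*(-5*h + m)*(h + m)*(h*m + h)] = h*(35*h^3 + 46*h^2*m + 23*h^2 - 33*h*m^2 - 22*h*m + 4*m^3 + 3*m^2)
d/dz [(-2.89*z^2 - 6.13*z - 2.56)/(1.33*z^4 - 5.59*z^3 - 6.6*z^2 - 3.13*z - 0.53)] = (7.6874*z^5 + 8.3036*z^4 - 54.9142*z^3 - 74.3435*z^2 - 30.7286*z - 4.7639)/(1.7689*z^8 - 14.8694*z^7 + 13.6921*z^6 + 65.4622*z^5 + 77.1436*z^4 + 47.2414*z^3 + 16.7929*z^2 + 3.3178*z + 0.2809)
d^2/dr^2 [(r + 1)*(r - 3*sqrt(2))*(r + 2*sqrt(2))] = 6*r - 2*sqrt(2) + 2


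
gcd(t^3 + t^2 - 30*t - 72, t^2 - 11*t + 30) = t - 6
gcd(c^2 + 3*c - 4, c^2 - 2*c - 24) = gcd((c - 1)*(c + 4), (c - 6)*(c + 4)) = c + 4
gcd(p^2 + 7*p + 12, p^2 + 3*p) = p + 3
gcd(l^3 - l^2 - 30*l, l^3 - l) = l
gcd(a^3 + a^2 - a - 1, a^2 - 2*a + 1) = a - 1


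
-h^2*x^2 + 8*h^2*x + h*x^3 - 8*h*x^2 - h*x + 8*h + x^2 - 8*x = (-h + x)*(x - 8)*(h*x + 1)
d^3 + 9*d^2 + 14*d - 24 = (d - 1)*(d + 4)*(d + 6)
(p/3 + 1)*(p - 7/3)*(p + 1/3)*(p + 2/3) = p^4/3 + 5*p^3/9 - 55*p^2/27 - 185*p/81 - 14/27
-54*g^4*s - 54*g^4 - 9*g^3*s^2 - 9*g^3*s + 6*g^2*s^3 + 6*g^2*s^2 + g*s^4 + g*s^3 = (-3*g + s)*(3*g + s)*(6*g + s)*(g*s + g)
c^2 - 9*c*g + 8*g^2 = (c - 8*g)*(c - g)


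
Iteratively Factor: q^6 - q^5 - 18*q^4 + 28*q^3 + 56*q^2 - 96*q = (q - 2)*(q^5 + q^4 - 16*q^3 - 4*q^2 + 48*q) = (q - 2)^2*(q^4 + 3*q^3 - 10*q^2 - 24*q) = (q - 2)^2*(q + 4)*(q^3 - q^2 - 6*q) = (q - 2)^2*(q + 2)*(q + 4)*(q^2 - 3*q) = q*(q - 2)^2*(q + 2)*(q + 4)*(q - 3)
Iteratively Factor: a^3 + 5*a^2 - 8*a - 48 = (a + 4)*(a^2 + a - 12) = (a - 3)*(a + 4)*(a + 4)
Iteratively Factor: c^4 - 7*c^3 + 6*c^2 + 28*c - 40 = (c - 2)*(c^3 - 5*c^2 - 4*c + 20) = (c - 2)^2*(c^2 - 3*c - 10) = (c - 5)*(c - 2)^2*(c + 2)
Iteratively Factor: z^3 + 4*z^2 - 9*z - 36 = (z + 3)*(z^2 + z - 12) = (z - 3)*(z + 3)*(z + 4)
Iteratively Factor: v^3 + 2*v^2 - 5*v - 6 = (v + 3)*(v^2 - v - 2) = (v + 1)*(v + 3)*(v - 2)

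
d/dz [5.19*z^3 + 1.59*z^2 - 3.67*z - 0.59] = 15.57*z^2 + 3.18*z - 3.67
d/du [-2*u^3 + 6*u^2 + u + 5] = -6*u^2 + 12*u + 1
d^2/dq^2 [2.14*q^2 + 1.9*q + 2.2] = 4.28000000000000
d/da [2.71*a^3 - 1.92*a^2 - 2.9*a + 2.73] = 8.13*a^2 - 3.84*a - 2.9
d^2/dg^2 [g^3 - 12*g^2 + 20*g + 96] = 6*g - 24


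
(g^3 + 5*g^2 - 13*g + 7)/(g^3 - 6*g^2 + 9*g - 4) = (g + 7)/(g - 4)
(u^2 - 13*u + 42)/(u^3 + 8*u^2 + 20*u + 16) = (u^2 - 13*u + 42)/(u^3 + 8*u^2 + 20*u + 16)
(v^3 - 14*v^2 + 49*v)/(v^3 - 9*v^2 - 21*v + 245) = v/(v + 5)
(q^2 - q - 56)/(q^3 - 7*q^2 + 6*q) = (q^2 - q - 56)/(q*(q^2 - 7*q + 6))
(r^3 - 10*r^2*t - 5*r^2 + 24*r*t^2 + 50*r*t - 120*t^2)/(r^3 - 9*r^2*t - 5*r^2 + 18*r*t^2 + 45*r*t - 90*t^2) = (r - 4*t)/(r - 3*t)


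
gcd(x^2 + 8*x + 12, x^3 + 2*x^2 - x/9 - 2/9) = x + 2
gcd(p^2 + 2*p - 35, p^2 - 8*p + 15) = p - 5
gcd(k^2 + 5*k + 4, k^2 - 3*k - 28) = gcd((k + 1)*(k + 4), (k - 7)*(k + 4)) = k + 4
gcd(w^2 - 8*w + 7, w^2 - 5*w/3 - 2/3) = 1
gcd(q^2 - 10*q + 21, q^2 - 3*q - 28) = q - 7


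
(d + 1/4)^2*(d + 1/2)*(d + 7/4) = d^4 + 11*d^3/4 + 33*d^2/16 + 37*d/64 + 7/128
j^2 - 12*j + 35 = (j - 7)*(j - 5)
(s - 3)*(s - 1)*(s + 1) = s^3 - 3*s^2 - s + 3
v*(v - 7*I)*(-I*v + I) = -I*v^3 - 7*v^2 + I*v^2 + 7*v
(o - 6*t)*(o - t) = o^2 - 7*o*t + 6*t^2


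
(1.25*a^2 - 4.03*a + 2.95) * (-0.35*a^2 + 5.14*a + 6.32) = -0.4375*a^4 + 7.8355*a^3 - 13.8467*a^2 - 10.3066*a + 18.644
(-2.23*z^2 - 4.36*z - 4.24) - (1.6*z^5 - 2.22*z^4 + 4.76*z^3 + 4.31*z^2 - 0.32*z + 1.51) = -1.6*z^5 + 2.22*z^4 - 4.76*z^3 - 6.54*z^2 - 4.04*z - 5.75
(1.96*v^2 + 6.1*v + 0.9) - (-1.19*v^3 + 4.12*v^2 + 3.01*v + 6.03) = 1.19*v^3 - 2.16*v^2 + 3.09*v - 5.13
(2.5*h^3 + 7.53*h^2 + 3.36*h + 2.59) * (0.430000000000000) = 1.075*h^3 + 3.2379*h^2 + 1.4448*h + 1.1137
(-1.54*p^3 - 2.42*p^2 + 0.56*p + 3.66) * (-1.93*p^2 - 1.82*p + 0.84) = 2.9722*p^5 + 7.4734*p^4 + 2.03*p^3 - 10.1158*p^2 - 6.1908*p + 3.0744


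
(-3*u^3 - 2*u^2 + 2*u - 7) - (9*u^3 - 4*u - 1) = -12*u^3 - 2*u^2 + 6*u - 6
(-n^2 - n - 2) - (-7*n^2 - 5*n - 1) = 6*n^2 + 4*n - 1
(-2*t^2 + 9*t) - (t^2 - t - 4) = -3*t^2 + 10*t + 4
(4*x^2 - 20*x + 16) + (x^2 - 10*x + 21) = 5*x^2 - 30*x + 37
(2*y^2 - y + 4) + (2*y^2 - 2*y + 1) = 4*y^2 - 3*y + 5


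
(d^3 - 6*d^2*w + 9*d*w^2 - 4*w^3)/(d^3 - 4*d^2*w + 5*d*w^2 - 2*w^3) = (-d + 4*w)/(-d + 2*w)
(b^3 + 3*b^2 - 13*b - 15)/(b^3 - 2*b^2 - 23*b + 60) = (b + 1)/(b - 4)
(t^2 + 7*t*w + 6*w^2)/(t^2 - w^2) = (t + 6*w)/(t - w)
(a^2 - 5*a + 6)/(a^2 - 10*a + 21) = (a - 2)/(a - 7)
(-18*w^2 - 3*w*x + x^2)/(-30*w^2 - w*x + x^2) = (3*w + x)/(5*w + x)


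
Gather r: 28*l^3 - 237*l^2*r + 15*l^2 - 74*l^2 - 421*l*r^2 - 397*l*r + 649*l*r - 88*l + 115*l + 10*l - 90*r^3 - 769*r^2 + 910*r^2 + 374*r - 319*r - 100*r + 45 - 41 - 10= 28*l^3 - 59*l^2 + 37*l - 90*r^3 + r^2*(141 - 421*l) + r*(-237*l^2 + 252*l - 45) - 6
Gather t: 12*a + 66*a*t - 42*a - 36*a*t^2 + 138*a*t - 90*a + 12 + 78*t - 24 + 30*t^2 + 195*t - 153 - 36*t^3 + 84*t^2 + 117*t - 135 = -120*a - 36*t^3 + t^2*(114 - 36*a) + t*(204*a + 390) - 300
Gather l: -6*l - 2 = -6*l - 2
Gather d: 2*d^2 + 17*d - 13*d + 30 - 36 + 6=2*d^2 + 4*d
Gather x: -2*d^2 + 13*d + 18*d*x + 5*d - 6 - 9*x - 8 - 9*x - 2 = -2*d^2 + 18*d + x*(18*d - 18) - 16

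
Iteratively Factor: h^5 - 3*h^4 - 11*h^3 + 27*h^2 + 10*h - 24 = (h + 1)*(h^4 - 4*h^3 - 7*h^2 + 34*h - 24) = (h - 4)*(h + 1)*(h^3 - 7*h + 6) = (h - 4)*(h - 1)*(h + 1)*(h^2 + h - 6) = (h - 4)*(h - 1)*(h + 1)*(h + 3)*(h - 2)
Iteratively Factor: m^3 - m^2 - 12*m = (m + 3)*(m^2 - 4*m) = (m - 4)*(m + 3)*(m)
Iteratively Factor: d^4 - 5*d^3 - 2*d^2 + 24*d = (d - 3)*(d^3 - 2*d^2 - 8*d) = (d - 4)*(d - 3)*(d^2 + 2*d) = (d - 4)*(d - 3)*(d + 2)*(d)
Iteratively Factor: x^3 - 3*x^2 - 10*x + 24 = (x - 4)*(x^2 + x - 6) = (x - 4)*(x - 2)*(x + 3)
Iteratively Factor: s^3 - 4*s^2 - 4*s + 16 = (s - 4)*(s^2 - 4) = (s - 4)*(s - 2)*(s + 2)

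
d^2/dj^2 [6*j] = 0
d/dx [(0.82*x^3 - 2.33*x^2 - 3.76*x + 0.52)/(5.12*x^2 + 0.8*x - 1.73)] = (4.1984*x^4 + 1.312*x^3 + 13.1314*x^2 + 2.737*x + 6.0888)/(26.2144*x^4 + 8.192*x^3 - 17.0752*x^2 - 2.768*x + 2.9929)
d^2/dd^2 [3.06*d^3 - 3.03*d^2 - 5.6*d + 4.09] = 18.36*d - 6.06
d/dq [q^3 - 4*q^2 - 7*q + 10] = 3*q^2 - 8*q - 7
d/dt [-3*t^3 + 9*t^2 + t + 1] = -9*t^2 + 18*t + 1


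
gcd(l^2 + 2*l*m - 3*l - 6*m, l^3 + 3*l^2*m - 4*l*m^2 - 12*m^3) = l + 2*m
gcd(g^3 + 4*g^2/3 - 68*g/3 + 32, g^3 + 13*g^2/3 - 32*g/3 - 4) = g^2 + 4*g - 12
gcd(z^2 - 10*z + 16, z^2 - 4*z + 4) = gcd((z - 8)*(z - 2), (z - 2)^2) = z - 2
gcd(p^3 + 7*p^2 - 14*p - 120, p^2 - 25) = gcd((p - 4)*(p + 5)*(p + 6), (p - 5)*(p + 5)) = p + 5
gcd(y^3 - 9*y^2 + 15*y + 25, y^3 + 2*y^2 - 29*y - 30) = y^2 - 4*y - 5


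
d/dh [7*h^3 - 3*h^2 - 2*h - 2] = 21*h^2 - 6*h - 2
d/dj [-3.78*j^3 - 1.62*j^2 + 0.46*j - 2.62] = -11.34*j^2 - 3.24*j + 0.46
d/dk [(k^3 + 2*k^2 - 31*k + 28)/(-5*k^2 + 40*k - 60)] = (-k^4 + 16*k^3 - 51*k^2 + 8*k + 148)/(5*(k^4 - 16*k^3 + 88*k^2 - 192*k + 144))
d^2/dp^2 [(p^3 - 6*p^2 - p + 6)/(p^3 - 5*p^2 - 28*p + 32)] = 2*(-p^3 + 78*p^2 - 408*p + 1376)/(p^6 - 12*p^5 - 48*p^4 + 704*p^3 + 1536*p^2 - 12288*p - 32768)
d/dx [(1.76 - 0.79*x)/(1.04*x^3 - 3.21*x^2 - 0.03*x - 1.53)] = (1.6432*x^3 - 8.0271*x^2 + 11.2992*x + 1.2615)/(1.0816*x^6 - 6.6768*x^5 + 10.2417*x^4 - 2.9898*x^3 + 9.8235*x^2 + 0.0918*x + 2.3409)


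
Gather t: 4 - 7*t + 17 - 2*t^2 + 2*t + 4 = -2*t^2 - 5*t + 25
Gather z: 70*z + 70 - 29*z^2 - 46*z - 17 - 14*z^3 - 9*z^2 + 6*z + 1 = -14*z^3 - 38*z^2 + 30*z + 54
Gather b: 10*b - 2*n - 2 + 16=10*b - 2*n + 14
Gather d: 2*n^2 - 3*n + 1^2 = 2*n^2 - 3*n + 1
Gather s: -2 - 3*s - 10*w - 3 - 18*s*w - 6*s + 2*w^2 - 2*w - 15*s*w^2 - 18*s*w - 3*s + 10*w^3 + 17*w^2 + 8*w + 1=s*(-15*w^2 - 36*w - 12) + 10*w^3 + 19*w^2 - 4*w - 4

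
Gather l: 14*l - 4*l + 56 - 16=10*l + 40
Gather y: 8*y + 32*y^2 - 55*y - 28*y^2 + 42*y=4*y^2 - 5*y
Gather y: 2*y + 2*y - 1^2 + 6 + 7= 4*y + 12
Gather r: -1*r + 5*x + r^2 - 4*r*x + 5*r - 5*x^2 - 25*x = r^2 + r*(4 - 4*x) - 5*x^2 - 20*x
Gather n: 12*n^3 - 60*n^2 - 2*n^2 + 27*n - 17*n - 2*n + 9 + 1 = 12*n^3 - 62*n^2 + 8*n + 10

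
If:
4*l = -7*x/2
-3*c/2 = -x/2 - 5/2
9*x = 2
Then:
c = 47/27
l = -7/36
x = 2/9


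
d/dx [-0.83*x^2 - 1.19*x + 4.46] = -1.66*x - 1.19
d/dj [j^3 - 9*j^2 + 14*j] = 3*j^2 - 18*j + 14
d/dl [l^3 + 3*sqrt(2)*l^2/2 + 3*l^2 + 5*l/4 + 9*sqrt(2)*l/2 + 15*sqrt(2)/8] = 3*l^2 + 3*sqrt(2)*l + 6*l + 5/4 + 9*sqrt(2)/2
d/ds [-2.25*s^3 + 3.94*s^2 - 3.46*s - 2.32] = -6.75*s^2 + 7.88*s - 3.46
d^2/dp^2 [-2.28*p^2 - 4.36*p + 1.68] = -4.56000000000000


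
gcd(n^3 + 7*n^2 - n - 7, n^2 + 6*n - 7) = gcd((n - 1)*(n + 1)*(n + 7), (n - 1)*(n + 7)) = n^2 + 6*n - 7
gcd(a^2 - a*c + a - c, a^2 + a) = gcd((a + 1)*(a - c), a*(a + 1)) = a + 1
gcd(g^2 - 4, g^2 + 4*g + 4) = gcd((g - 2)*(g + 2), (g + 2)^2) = g + 2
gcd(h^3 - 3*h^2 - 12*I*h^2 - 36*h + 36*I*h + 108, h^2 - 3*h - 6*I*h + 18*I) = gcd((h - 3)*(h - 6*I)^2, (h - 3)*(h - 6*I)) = h^2 + h*(-3 - 6*I) + 18*I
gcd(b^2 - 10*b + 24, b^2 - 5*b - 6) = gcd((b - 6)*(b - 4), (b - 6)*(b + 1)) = b - 6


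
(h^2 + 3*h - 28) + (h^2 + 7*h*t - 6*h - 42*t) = 2*h^2 + 7*h*t - 3*h - 42*t - 28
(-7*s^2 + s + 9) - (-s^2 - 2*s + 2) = -6*s^2 + 3*s + 7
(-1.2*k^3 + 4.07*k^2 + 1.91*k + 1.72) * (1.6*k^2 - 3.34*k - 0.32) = -1.92*k^5 + 10.52*k^4 - 10.1538*k^3 - 4.9298*k^2 - 6.356*k - 0.5504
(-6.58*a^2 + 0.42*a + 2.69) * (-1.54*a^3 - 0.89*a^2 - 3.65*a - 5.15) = 10.1332*a^5 + 5.2094*a^4 + 19.5006*a^3 + 29.9599*a^2 - 11.9815*a - 13.8535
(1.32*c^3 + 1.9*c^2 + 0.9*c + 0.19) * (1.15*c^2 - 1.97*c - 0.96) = 1.518*c^5 - 0.4154*c^4 - 3.9752*c^3 - 3.3785*c^2 - 1.2383*c - 0.1824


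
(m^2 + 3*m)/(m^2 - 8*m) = (m + 3)/(m - 8)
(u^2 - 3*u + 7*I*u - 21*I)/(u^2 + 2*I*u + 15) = (u^2 + u*(-3 + 7*I) - 21*I)/(u^2 + 2*I*u + 15)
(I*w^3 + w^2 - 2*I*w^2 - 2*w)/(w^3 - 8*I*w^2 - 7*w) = I*(w - 2)/(w - 7*I)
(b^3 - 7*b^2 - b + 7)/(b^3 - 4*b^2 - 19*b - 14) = (b - 1)/(b + 2)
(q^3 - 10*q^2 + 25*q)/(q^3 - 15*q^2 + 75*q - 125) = q/(q - 5)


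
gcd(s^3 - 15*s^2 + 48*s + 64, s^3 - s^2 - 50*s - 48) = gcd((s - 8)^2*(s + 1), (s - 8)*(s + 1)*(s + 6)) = s^2 - 7*s - 8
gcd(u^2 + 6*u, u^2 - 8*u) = u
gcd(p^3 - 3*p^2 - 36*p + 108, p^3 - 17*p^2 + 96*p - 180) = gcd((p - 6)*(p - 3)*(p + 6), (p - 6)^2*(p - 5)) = p - 6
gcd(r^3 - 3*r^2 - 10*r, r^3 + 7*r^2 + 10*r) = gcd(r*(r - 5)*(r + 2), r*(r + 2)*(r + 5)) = r^2 + 2*r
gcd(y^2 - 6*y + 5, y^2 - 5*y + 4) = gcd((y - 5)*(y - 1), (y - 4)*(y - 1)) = y - 1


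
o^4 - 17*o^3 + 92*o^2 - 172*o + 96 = (o - 8)*(o - 6)*(o - 2)*(o - 1)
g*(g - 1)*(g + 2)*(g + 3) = g^4 + 4*g^3 + g^2 - 6*g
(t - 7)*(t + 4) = t^2 - 3*t - 28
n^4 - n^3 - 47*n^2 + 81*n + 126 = (n - 6)*(n - 3)*(n + 1)*(n + 7)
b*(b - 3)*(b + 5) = b^3 + 2*b^2 - 15*b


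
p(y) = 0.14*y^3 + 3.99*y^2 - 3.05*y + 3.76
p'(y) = 0.42*y^2 + 7.98*y - 3.05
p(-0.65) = 7.39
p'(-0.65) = -8.06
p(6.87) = 216.52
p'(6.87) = 71.60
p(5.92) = 154.59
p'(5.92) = 58.91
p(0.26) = 3.24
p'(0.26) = -0.95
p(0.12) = 3.45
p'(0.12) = -2.09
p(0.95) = 4.58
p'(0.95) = 4.91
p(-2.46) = 33.32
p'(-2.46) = -20.14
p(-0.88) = 9.44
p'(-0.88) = -9.75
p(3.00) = 34.30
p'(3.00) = 24.67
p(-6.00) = 135.46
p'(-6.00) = -35.81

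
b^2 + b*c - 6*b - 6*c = (b - 6)*(b + c)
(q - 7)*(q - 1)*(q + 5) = q^3 - 3*q^2 - 33*q + 35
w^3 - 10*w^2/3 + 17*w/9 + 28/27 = (w - 7/3)*(w - 4/3)*(w + 1/3)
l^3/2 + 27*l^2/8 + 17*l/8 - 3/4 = (l/2 + 1/2)*(l - 1/4)*(l + 6)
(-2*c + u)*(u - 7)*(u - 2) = -2*c*u^2 + 18*c*u - 28*c + u^3 - 9*u^2 + 14*u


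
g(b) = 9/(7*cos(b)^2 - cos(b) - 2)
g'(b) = 9*(14*sin(b)*cos(b) - sin(b))/(7*cos(b)^2 - cos(b) - 2)^2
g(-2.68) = 2.00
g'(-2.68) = 2.67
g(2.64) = 2.11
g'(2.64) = -3.17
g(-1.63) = -4.70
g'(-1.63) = 4.47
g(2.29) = 5.30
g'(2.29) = -24.04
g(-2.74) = 1.86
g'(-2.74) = 2.08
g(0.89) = 62.63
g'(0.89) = 2645.53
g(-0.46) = 3.30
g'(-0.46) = -6.22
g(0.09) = 2.28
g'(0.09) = 0.67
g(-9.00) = 1.91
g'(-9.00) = 2.29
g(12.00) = 4.20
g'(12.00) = -11.40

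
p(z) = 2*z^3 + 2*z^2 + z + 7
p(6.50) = 647.25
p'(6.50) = 280.50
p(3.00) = 82.00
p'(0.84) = 8.59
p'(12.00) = 913.00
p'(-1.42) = 7.42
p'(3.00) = 67.00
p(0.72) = 9.50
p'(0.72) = 6.99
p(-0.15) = 6.89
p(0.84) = 10.44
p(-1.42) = 3.89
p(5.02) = 315.43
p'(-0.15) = 0.54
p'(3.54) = 90.35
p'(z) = 6*z^2 + 4*z + 1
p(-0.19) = 6.87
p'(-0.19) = 0.46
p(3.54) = 124.33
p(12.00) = 3763.00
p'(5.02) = 172.28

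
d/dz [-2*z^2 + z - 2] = 1 - 4*z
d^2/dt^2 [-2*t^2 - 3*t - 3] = -4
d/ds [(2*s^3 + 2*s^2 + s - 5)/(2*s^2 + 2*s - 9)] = (4*s^4 + 8*s^3 - 52*s^2 - 16*s + 1)/(4*s^4 + 8*s^3 - 32*s^2 - 36*s + 81)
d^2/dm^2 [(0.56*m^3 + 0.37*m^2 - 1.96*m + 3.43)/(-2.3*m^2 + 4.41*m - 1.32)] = (1.4210854715202e-14*m^4 - 5.150572*m^3 - 82.569048*m^2 + 167.185116*m - 91.057278)/(12.167*m^6 - 69.9867*m^5 + 155.14029*m^4 - 166.098681*m^3 + 89.037036*m^2 - 23.051952*m + 2.299968)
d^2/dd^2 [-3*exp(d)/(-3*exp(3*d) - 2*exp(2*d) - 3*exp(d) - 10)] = (108*exp(6*d) + 54*exp(5*d) - 96*exp(4*d) - 1188*exp(3*d) - 360*exp(2*d) - 90*exp(d) + 300)*exp(d)/(27*exp(9*d) + 54*exp(8*d) + 117*exp(7*d) + 386*exp(6*d) + 477*exp(5*d) + 714*exp(4*d) + 1287*exp(3*d) + 870*exp(2*d) + 900*exp(d) + 1000)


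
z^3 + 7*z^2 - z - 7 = (z - 1)*(z + 1)*(z + 7)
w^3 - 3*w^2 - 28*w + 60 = (w - 6)*(w - 2)*(w + 5)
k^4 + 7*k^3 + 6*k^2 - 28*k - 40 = (k - 2)*(k + 2)^2*(k + 5)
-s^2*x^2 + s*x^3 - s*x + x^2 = x*(-s + x)*(s*x + 1)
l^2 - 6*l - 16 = (l - 8)*(l + 2)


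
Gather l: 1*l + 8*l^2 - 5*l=8*l^2 - 4*l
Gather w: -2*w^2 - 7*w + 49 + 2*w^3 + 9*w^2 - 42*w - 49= 2*w^3 + 7*w^2 - 49*w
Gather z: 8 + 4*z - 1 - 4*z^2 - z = -4*z^2 + 3*z + 7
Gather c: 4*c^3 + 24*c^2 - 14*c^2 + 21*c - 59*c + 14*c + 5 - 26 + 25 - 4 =4*c^3 + 10*c^2 - 24*c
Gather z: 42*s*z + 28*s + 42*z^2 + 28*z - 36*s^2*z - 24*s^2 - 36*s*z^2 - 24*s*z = -24*s^2 + 28*s + z^2*(42 - 36*s) + z*(-36*s^2 + 18*s + 28)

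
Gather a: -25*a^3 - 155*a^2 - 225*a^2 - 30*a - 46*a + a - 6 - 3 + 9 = -25*a^3 - 380*a^2 - 75*a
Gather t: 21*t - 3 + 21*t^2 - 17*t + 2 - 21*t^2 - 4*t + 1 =0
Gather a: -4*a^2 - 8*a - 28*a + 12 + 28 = -4*a^2 - 36*a + 40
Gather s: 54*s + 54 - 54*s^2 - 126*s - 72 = -54*s^2 - 72*s - 18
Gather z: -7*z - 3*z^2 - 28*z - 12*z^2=-15*z^2 - 35*z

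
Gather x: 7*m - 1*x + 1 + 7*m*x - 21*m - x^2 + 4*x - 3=-14*m - x^2 + x*(7*m + 3) - 2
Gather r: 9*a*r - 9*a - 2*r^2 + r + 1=-9*a - 2*r^2 + r*(9*a + 1) + 1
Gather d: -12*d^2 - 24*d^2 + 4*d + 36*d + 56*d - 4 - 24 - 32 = -36*d^2 + 96*d - 60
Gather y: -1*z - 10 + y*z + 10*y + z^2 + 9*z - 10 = y*(z + 10) + z^2 + 8*z - 20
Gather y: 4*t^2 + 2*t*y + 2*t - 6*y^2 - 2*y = 4*t^2 + 2*t - 6*y^2 + y*(2*t - 2)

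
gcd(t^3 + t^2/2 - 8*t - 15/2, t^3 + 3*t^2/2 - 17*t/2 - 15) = t^2 - t/2 - 15/2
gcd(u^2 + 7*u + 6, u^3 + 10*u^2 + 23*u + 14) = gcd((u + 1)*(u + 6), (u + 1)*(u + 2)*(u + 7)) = u + 1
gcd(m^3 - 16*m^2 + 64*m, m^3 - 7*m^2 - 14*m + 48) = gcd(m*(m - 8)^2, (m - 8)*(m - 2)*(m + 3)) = m - 8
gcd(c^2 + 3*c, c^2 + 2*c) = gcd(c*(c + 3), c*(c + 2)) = c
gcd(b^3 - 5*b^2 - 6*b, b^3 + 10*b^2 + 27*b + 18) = b + 1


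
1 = 1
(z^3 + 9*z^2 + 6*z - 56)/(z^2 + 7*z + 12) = (z^2 + 5*z - 14)/(z + 3)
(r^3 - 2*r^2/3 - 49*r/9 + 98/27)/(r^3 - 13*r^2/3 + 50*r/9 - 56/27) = (3*r + 7)/(3*r - 4)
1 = 1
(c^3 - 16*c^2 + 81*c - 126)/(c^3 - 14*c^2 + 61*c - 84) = (c - 6)/(c - 4)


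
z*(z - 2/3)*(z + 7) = z^3 + 19*z^2/3 - 14*z/3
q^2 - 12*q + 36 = (q - 6)^2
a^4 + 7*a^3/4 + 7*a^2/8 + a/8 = a*(a + 1/4)*(a + 1/2)*(a + 1)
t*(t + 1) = t^2 + t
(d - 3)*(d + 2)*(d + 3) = d^3 + 2*d^2 - 9*d - 18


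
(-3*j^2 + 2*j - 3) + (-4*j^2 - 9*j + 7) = -7*j^2 - 7*j + 4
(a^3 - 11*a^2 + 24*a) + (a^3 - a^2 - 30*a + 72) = 2*a^3 - 12*a^2 - 6*a + 72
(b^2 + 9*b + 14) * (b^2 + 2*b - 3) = b^4 + 11*b^3 + 29*b^2 + b - 42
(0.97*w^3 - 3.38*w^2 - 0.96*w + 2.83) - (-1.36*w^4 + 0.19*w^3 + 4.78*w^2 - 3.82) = 1.36*w^4 + 0.78*w^3 - 8.16*w^2 - 0.96*w + 6.65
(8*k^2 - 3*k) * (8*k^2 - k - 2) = 64*k^4 - 32*k^3 - 13*k^2 + 6*k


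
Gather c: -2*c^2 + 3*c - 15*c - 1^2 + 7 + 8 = -2*c^2 - 12*c + 14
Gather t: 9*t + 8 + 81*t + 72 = 90*t + 80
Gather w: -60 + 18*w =18*w - 60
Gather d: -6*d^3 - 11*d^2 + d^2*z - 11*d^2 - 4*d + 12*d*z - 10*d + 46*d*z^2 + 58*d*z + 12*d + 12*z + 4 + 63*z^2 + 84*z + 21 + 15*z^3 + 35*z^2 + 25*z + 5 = -6*d^3 + d^2*(z - 22) + d*(46*z^2 + 70*z - 2) + 15*z^3 + 98*z^2 + 121*z + 30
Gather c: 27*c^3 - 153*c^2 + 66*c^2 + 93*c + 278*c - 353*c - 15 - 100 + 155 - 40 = 27*c^3 - 87*c^2 + 18*c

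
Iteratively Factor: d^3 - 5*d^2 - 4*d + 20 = (d + 2)*(d^2 - 7*d + 10) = (d - 5)*(d + 2)*(d - 2)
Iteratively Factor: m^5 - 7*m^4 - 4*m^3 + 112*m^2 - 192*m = (m - 3)*(m^4 - 4*m^3 - 16*m^2 + 64*m) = (m - 3)*(m + 4)*(m^3 - 8*m^2 + 16*m) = (m - 4)*(m - 3)*(m + 4)*(m^2 - 4*m) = (m - 4)^2*(m - 3)*(m + 4)*(m)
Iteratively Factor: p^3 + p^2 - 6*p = (p - 2)*(p^2 + 3*p) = (p - 2)*(p + 3)*(p)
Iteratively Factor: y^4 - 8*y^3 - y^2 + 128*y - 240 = (y - 4)*(y^3 - 4*y^2 - 17*y + 60) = (y - 5)*(y - 4)*(y^2 + y - 12) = (y - 5)*(y - 4)*(y + 4)*(y - 3)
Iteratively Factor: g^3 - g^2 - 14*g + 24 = (g - 2)*(g^2 + g - 12) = (g - 3)*(g - 2)*(g + 4)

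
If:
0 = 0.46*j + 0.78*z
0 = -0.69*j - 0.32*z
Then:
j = 0.00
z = 0.00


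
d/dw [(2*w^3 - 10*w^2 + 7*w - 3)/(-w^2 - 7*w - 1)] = (-2*w^4 - 28*w^3 + 71*w^2 + 14*w - 28)/(w^4 + 14*w^3 + 51*w^2 + 14*w + 1)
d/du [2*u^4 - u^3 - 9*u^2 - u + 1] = 8*u^3 - 3*u^2 - 18*u - 1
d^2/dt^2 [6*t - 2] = 0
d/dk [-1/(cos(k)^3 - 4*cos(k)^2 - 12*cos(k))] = (-3*sin(k) + 12*sin(k)/cos(k)^2 + 8*tan(k))/(sin(k)^2 + 4*cos(k) + 11)^2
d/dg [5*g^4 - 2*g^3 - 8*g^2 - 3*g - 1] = 20*g^3 - 6*g^2 - 16*g - 3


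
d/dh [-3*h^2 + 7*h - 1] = 7 - 6*h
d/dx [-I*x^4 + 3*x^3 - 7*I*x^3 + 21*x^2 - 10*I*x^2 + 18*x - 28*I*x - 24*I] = -4*I*x^3 + x^2*(9 - 21*I) + x*(42 - 20*I) + 18 - 28*I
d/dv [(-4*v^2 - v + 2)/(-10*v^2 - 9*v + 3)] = (26*v^2 + 16*v + 15)/(100*v^4 + 180*v^3 + 21*v^2 - 54*v + 9)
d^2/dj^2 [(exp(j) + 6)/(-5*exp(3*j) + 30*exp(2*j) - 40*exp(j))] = 4*(-exp(5*j) - 9*exp(4*j) + 98*exp(3*j) - 252*exp(2*j) + 216*exp(j) - 96)*exp(-j)/(5*(exp(6*j) - 18*exp(5*j) + 132*exp(4*j) - 504*exp(3*j) + 1056*exp(2*j) - 1152*exp(j) + 512))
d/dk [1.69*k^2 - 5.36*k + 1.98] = 3.38*k - 5.36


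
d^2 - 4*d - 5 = (d - 5)*(d + 1)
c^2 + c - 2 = (c - 1)*(c + 2)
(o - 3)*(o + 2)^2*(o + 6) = o^4 + 7*o^3 - 2*o^2 - 60*o - 72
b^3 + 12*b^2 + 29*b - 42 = (b - 1)*(b + 6)*(b + 7)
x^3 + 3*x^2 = x^2*(x + 3)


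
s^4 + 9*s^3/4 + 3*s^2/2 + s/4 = s*(s + 1/4)*(s + 1)^2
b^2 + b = b*(b + 1)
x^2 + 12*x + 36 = (x + 6)^2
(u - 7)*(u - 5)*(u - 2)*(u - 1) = u^4 - 15*u^3 + 73*u^2 - 129*u + 70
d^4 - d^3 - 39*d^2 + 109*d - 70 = (d - 5)*(d - 2)*(d - 1)*(d + 7)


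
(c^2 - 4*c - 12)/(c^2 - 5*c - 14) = (c - 6)/(c - 7)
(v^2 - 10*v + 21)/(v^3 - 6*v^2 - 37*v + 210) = (v - 3)/(v^2 + v - 30)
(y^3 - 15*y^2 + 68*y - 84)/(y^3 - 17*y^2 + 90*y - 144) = (y^2 - 9*y + 14)/(y^2 - 11*y + 24)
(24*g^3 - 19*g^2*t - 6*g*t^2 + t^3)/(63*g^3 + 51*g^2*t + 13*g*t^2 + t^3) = (8*g^2 - 9*g*t + t^2)/(21*g^2 + 10*g*t + t^2)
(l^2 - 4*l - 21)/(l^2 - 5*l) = (l^2 - 4*l - 21)/(l*(l - 5))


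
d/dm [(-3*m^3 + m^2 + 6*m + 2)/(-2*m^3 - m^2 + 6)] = (5*m^4 + 24*m^3 - 36*m^2 + 16*m + 36)/(4*m^6 + 4*m^5 + m^4 - 24*m^3 - 12*m^2 + 36)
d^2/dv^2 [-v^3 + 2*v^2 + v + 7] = 4 - 6*v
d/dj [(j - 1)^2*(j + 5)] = 3*(j - 1)*(j + 3)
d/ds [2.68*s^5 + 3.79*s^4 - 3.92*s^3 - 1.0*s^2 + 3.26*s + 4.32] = 13.4*s^4 + 15.16*s^3 - 11.76*s^2 - 2.0*s + 3.26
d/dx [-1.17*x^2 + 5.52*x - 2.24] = 5.52 - 2.34*x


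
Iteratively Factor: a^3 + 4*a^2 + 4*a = (a + 2)*(a^2 + 2*a) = a*(a + 2)*(a + 2)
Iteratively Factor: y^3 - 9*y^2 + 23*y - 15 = (y - 3)*(y^2 - 6*y + 5) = (y - 3)*(y - 1)*(y - 5)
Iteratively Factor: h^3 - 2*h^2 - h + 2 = (h - 1)*(h^2 - h - 2) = (h - 1)*(h + 1)*(h - 2)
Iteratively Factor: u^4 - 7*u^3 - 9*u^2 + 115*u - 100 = (u + 4)*(u^3 - 11*u^2 + 35*u - 25) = (u - 1)*(u + 4)*(u^2 - 10*u + 25) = (u - 5)*(u - 1)*(u + 4)*(u - 5)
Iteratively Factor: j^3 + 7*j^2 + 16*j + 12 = (j + 2)*(j^2 + 5*j + 6) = (j + 2)*(j + 3)*(j + 2)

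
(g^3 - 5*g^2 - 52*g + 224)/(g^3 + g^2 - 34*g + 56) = (g - 8)/(g - 2)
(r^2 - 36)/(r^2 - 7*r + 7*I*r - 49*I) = (r^2 - 36)/(r^2 + 7*r*(-1 + I) - 49*I)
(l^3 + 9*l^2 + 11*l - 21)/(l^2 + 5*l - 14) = (l^2 + 2*l - 3)/(l - 2)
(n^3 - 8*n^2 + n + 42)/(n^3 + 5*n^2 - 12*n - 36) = (n - 7)/(n + 6)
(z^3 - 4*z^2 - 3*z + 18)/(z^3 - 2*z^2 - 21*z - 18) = (-z^3 + 4*z^2 + 3*z - 18)/(-z^3 + 2*z^2 + 21*z + 18)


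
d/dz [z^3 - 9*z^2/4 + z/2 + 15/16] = 3*z^2 - 9*z/2 + 1/2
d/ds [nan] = 0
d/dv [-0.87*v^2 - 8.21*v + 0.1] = -1.74*v - 8.21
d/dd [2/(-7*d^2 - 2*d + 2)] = 4*(7*d + 1)/(7*d^2 + 2*d - 2)^2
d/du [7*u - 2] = 7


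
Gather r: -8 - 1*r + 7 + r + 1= 0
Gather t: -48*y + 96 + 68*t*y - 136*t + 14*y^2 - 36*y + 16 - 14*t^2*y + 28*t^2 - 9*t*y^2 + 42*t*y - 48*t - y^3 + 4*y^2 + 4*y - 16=t^2*(28 - 14*y) + t*(-9*y^2 + 110*y - 184) - y^3 + 18*y^2 - 80*y + 96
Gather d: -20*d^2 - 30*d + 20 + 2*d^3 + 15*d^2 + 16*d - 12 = 2*d^3 - 5*d^2 - 14*d + 8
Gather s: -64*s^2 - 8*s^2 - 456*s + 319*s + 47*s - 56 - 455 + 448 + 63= -72*s^2 - 90*s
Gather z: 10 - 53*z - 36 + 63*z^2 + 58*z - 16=63*z^2 + 5*z - 42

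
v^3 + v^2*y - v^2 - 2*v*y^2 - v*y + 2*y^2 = (v - 1)*(v - y)*(v + 2*y)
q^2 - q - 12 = (q - 4)*(q + 3)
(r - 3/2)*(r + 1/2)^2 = r^3 - r^2/2 - 5*r/4 - 3/8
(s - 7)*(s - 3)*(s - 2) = s^3 - 12*s^2 + 41*s - 42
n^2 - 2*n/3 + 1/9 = (n - 1/3)^2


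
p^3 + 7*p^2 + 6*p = p*(p + 1)*(p + 6)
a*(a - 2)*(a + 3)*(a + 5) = a^4 + 6*a^3 - a^2 - 30*a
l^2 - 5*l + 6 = (l - 3)*(l - 2)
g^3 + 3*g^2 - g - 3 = (g - 1)*(g + 1)*(g + 3)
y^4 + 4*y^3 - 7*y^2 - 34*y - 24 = (y - 3)*(y + 1)*(y + 2)*(y + 4)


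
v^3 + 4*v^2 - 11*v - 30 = (v - 3)*(v + 2)*(v + 5)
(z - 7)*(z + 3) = z^2 - 4*z - 21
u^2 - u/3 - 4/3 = (u - 4/3)*(u + 1)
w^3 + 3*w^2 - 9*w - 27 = (w - 3)*(w + 3)^2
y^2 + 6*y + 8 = (y + 2)*(y + 4)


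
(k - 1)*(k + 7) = k^2 + 6*k - 7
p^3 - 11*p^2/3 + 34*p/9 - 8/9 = (p - 2)*(p - 4/3)*(p - 1/3)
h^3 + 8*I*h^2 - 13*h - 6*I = (h + I)^2*(h + 6*I)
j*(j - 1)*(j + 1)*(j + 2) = j^4 + 2*j^3 - j^2 - 2*j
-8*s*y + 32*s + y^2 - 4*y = (-8*s + y)*(y - 4)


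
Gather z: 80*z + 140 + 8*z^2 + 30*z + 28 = 8*z^2 + 110*z + 168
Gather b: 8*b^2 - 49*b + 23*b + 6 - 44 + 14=8*b^2 - 26*b - 24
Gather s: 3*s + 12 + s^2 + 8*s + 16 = s^2 + 11*s + 28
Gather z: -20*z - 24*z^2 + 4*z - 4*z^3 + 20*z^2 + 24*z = -4*z^3 - 4*z^2 + 8*z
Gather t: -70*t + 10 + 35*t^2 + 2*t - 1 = 35*t^2 - 68*t + 9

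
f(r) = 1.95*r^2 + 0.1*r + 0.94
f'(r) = 3.9*r + 0.1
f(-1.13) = 3.32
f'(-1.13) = -4.31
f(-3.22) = 20.84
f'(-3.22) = -12.46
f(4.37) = 38.62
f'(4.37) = 17.14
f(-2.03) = 8.77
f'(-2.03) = -7.82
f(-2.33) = 11.29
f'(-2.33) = -8.99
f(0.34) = 1.20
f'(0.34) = 1.43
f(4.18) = 35.43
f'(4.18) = 16.40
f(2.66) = 15.00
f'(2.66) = 10.47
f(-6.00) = 70.54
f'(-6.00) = -23.30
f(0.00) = 0.94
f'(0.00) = 0.10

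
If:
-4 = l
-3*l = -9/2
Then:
No Solution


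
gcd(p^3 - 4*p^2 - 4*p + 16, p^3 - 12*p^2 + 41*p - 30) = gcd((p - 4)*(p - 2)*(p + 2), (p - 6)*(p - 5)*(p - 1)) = 1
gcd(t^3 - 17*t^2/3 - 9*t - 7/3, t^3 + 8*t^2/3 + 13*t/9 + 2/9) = t + 1/3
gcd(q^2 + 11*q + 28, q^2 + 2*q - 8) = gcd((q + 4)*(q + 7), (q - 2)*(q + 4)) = q + 4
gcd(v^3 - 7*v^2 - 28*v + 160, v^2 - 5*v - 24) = v - 8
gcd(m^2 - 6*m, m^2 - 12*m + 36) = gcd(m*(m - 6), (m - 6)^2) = m - 6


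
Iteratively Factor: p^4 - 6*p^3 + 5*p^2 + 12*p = (p - 3)*(p^3 - 3*p^2 - 4*p) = p*(p - 3)*(p^2 - 3*p - 4) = p*(p - 3)*(p + 1)*(p - 4)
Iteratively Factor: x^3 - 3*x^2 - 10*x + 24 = (x - 2)*(x^2 - x - 12) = (x - 2)*(x + 3)*(x - 4)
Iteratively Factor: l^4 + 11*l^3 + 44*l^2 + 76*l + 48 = (l + 4)*(l^3 + 7*l^2 + 16*l + 12) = (l + 3)*(l + 4)*(l^2 + 4*l + 4) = (l + 2)*(l + 3)*(l + 4)*(l + 2)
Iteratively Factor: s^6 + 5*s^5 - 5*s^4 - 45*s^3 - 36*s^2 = (s + 1)*(s^5 + 4*s^4 - 9*s^3 - 36*s^2) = (s - 3)*(s + 1)*(s^4 + 7*s^3 + 12*s^2) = (s - 3)*(s + 1)*(s + 3)*(s^3 + 4*s^2) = s*(s - 3)*(s + 1)*(s + 3)*(s^2 + 4*s) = s*(s - 3)*(s + 1)*(s + 3)*(s + 4)*(s)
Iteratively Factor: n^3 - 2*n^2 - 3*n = (n + 1)*(n^2 - 3*n) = n*(n + 1)*(n - 3)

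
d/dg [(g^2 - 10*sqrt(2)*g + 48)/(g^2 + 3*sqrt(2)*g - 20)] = (13*sqrt(2)*g^2 - 136*g + 56*sqrt(2))/(g^4 + 6*sqrt(2)*g^3 - 22*g^2 - 120*sqrt(2)*g + 400)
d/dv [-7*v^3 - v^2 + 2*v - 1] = -21*v^2 - 2*v + 2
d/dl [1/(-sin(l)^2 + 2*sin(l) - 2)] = 2*(sin(l) - 1)*cos(l)/(sin(l)^2 - 2*sin(l) + 2)^2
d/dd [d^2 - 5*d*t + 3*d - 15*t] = 2*d - 5*t + 3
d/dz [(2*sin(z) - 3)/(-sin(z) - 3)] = -9*cos(z)/(sin(z) + 3)^2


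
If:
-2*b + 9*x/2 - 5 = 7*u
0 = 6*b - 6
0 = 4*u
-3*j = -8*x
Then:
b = 1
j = 112/27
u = 0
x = 14/9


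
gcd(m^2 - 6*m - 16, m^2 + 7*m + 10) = m + 2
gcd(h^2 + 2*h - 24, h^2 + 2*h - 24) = h^2 + 2*h - 24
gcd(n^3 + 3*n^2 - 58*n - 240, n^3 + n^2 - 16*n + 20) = n + 5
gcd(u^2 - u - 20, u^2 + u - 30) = u - 5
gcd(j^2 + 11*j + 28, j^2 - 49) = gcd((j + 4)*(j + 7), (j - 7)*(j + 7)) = j + 7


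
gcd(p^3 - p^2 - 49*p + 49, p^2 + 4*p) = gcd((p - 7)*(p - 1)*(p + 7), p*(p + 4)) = 1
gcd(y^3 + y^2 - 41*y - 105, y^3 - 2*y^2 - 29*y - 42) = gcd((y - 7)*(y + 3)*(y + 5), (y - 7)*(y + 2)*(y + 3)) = y^2 - 4*y - 21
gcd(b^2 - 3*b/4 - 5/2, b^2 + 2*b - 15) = 1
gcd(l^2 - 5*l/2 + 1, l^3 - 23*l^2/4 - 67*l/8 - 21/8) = 1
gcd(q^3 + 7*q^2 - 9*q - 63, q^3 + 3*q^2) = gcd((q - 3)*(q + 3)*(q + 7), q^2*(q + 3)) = q + 3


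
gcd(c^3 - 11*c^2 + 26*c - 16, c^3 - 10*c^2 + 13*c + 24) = c - 8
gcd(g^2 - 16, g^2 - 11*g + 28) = g - 4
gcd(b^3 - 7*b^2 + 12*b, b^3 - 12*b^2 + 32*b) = b^2 - 4*b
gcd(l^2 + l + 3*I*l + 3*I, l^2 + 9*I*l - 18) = l + 3*I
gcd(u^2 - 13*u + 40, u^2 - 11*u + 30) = u - 5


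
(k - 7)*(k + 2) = k^2 - 5*k - 14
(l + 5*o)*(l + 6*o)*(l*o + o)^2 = l^4*o^2 + 11*l^3*o^3 + 2*l^3*o^2 + 30*l^2*o^4 + 22*l^2*o^3 + l^2*o^2 + 60*l*o^4 + 11*l*o^3 + 30*o^4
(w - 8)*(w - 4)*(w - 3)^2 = w^4 - 18*w^3 + 113*w^2 - 300*w + 288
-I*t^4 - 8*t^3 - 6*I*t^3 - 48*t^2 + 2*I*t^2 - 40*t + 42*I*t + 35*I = (t + 5)*(t - 7*I)*(t - I)*(-I*t - I)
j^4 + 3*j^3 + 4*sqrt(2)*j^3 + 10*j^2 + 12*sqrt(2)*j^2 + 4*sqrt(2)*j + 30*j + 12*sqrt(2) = (j + 3)*(j + sqrt(2))^2*(j + 2*sqrt(2))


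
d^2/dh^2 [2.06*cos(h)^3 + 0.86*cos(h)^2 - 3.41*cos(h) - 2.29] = 1.865*cos(h) - 1.72*cos(2*h) - 4.635*cos(3*h)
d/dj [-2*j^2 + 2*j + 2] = 2 - 4*j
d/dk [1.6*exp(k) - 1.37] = 1.6*exp(k)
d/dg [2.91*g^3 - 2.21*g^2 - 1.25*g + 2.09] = 8.73*g^2 - 4.42*g - 1.25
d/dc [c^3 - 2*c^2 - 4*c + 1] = 3*c^2 - 4*c - 4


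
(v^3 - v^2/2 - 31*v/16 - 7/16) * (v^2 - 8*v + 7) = v^5 - 17*v^4/2 + 145*v^3/16 + 185*v^2/16 - 161*v/16 - 49/16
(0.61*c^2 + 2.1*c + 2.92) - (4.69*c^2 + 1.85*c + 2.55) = -4.08*c^2 + 0.25*c + 0.37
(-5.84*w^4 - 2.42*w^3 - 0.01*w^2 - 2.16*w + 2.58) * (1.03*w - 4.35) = -6.0152*w^5 + 22.9114*w^4 + 10.5167*w^3 - 2.1813*w^2 + 12.0534*w - 11.223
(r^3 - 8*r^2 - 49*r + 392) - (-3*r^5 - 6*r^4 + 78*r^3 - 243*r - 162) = 3*r^5 + 6*r^4 - 77*r^3 - 8*r^2 + 194*r + 554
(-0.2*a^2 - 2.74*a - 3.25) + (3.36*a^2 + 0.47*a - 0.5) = 3.16*a^2 - 2.27*a - 3.75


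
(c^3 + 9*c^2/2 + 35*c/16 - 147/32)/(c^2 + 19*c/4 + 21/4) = (8*c^2 + 22*c - 21)/(8*(c + 3))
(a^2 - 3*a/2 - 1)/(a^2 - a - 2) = (a + 1/2)/(a + 1)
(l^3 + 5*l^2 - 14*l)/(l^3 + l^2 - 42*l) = (l - 2)/(l - 6)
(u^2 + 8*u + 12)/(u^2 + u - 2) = (u + 6)/(u - 1)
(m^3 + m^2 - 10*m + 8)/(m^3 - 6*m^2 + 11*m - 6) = (m + 4)/(m - 3)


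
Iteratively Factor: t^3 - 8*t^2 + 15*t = (t)*(t^2 - 8*t + 15) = t*(t - 3)*(t - 5)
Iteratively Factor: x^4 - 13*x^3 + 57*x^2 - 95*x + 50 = (x - 2)*(x^3 - 11*x^2 + 35*x - 25) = (x - 5)*(x - 2)*(x^2 - 6*x + 5) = (x - 5)*(x - 2)*(x - 1)*(x - 5)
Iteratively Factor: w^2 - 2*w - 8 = (w - 4)*(w + 2)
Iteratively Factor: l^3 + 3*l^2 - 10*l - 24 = (l + 4)*(l^2 - l - 6) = (l + 2)*(l + 4)*(l - 3)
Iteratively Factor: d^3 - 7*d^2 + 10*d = (d - 5)*(d^2 - 2*d) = d*(d - 5)*(d - 2)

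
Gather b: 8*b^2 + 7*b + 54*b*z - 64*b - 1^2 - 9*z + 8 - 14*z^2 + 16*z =8*b^2 + b*(54*z - 57) - 14*z^2 + 7*z + 7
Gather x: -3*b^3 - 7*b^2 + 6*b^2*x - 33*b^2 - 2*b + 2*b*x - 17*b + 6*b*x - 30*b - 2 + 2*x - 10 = -3*b^3 - 40*b^2 - 49*b + x*(6*b^2 + 8*b + 2) - 12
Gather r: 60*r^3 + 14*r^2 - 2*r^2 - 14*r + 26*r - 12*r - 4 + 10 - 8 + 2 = 60*r^3 + 12*r^2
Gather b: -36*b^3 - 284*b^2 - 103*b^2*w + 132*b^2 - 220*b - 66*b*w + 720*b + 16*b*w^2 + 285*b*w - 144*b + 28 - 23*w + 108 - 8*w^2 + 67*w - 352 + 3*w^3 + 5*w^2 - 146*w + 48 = -36*b^3 + b^2*(-103*w - 152) + b*(16*w^2 + 219*w + 356) + 3*w^3 - 3*w^2 - 102*w - 168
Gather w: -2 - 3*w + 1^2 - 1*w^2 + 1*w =-w^2 - 2*w - 1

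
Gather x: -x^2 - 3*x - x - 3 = -x^2 - 4*x - 3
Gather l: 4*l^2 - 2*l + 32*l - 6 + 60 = 4*l^2 + 30*l + 54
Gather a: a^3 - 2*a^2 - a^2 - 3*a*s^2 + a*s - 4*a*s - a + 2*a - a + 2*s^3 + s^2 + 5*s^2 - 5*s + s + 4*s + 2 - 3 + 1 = a^3 - 3*a^2 + a*(-3*s^2 - 3*s) + 2*s^3 + 6*s^2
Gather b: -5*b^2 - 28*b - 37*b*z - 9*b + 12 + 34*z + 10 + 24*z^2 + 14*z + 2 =-5*b^2 + b*(-37*z - 37) + 24*z^2 + 48*z + 24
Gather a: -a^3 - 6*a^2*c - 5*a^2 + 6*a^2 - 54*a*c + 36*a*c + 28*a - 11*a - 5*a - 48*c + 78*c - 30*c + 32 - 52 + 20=-a^3 + a^2*(1 - 6*c) + a*(12 - 18*c)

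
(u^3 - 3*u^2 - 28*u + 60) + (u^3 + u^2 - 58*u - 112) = 2*u^3 - 2*u^2 - 86*u - 52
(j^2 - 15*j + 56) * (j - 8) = j^3 - 23*j^2 + 176*j - 448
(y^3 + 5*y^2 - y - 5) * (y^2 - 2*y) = y^5 + 3*y^4 - 11*y^3 - 3*y^2 + 10*y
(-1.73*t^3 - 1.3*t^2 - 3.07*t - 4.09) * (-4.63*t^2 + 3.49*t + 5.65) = 8.0099*t^5 - 0.0186999999999999*t^4 - 0.0974000000000022*t^3 + 0.877399999999998*t^2 - 31.6196*t - 23.1085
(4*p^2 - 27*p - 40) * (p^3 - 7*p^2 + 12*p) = 4*p^5 - 55*p^4 + 197*p^3 - 44*p^2 - 480*p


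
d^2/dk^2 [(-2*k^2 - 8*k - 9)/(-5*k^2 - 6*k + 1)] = 2*(140*k^3 + 705*k^2 + 930*k + 419)/(125*k^6 + 450*k^5 + 465*k^4 + 36*k^3 - 93*k^2 + 18*k - 1)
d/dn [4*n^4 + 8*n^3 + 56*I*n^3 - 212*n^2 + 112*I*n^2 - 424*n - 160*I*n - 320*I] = 16*n^3 + n^2*(24 + 168*I) + n*(-424 + 224*I) - 424 - 160*I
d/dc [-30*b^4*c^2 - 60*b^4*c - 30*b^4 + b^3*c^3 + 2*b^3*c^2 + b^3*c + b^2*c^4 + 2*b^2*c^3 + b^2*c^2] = b^2*(-60*b^2*c - 60*b^2 + 3*b*c^2 + 4*b*c + b + 4*c^3 + 6*c^2 + 2*c)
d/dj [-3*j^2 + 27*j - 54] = 27 - 6*j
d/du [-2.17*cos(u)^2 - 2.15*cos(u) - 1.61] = (4.34*cos(u) + 2.15)*sin(u)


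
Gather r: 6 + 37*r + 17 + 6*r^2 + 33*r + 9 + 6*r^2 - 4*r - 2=12*r^2 + 66*r + 30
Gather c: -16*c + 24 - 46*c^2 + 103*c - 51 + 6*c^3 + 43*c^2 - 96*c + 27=6*c^3 - 3*c^2 - 9*c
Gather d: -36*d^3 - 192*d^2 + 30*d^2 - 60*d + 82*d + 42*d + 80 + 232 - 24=-36*d^3 - 162*d^2 + 64*d + 288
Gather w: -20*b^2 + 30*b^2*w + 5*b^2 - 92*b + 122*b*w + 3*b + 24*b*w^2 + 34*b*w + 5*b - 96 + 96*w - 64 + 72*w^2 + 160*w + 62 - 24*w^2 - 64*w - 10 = -15*b^2 - 84*b + w^2*(24*b + 48) + w*(30*b^2 + 156*b + 192) - 108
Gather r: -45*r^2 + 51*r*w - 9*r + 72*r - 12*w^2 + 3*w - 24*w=-45*r^2 + r*(51*w + 63) - 12*w^2 - 21*w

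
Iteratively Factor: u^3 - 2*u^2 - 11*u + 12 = (u - 4)*(u^2 + 2*u - 3) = (u - 4)*(u + 3)*(u - 1)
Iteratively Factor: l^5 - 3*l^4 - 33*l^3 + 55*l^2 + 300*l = (l - 5)*(l^4 + 2*l^3 - 23*l^2 - 60*l) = (l - 5)*(l + 3)*(l^3 - l^2 - 20*l) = (l - 5)*(l + 3)*(l + 4)*(l^2 - 5*l) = l*(l - 5)*(l + 3)*(l + 4)*(l - 5)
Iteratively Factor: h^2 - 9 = (h + 3)*(h - 3)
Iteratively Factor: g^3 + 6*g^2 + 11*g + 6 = (g + 1)*(g^2 + 5*g + 6) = (g + 1)*(g + 3)*(g + 2)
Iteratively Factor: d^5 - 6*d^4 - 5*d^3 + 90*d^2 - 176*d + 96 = (d - 4)*(d^4 - 2*d^3 - 13*d^2 + 38*d - 24) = (d - 4)*(d - 2)*(d^3 - 13*d + 12) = (d - 4)*(d - 3)*(d - 2)*(d^2 + 3*d - 4) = (d - 4)*(d - 3)*(d - 2)*(d + 4)*(d - 1)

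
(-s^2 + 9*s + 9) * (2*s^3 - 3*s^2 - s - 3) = -2*s^5 + 21*s^4 - 8*s^3 - 33*s^2 - 36*s - 27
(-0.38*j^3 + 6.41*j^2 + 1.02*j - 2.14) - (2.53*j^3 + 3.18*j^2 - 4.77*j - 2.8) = -2.91*j^3 + 3.23*j^2 + 5.79*j + 0.66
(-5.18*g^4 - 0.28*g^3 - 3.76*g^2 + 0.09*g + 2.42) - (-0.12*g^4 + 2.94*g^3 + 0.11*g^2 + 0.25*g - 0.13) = -5.06*g^4 - 3.22*g^3 - 3.87*g^2 - 0.16*g + 2.55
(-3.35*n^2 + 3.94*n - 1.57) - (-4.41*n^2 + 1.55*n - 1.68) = 1.06*n^2 + 2.39*n + 0.11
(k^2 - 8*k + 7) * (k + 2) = k^3 - 6*k^2 - 9*k + 14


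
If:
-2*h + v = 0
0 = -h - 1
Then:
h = -1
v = -2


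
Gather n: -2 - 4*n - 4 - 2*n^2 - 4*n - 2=-2*n^2 - 8*n - 8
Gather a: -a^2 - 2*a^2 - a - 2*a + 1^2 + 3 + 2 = -3*a^2 - 3*a + 6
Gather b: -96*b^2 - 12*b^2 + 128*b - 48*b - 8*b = -108*b^2 + 72*b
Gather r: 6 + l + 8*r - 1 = l + 8*r + 5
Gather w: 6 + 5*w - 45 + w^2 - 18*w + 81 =w^2 - 13*w + 42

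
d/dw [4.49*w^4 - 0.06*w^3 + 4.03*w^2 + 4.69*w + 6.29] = 17.96*w^3 - 0.18*w^2 + 8.06*w + 4.69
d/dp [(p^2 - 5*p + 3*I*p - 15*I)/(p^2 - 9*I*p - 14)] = (p^2*(5 - 12*I) + p*(-28 + 30*I) + 205 - 42*I)/(p^4 - 18*I*p^3 - 109*p^2 + 252*I*p + 196)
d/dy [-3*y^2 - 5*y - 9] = -6*y - 5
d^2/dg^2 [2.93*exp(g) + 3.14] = 2.93*exp(g)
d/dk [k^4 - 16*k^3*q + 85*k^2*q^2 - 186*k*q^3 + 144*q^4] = 4*k^3 - 48*k^2*q + 170*k*q^2 - 186*q^3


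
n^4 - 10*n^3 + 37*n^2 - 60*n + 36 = (n - 3)^2*(n - 2)^2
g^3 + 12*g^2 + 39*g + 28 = (g + 1)*(g + 4)*(g + 7)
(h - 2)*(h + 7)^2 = h^3 + 12*h^2 + 21*h - 98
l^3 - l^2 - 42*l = l*(l - 7)*(l + 6)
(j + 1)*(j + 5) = j^2 + 6*j + 5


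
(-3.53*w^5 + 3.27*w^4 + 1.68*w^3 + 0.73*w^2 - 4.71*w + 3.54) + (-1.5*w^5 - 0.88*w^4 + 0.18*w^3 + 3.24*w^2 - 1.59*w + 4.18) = -5.03*w^5 + 2.39*w^4 + 1.86*w^3 + 3.97*w^2 - 6.3*w + 7.72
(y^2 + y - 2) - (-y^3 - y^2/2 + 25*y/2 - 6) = y^3 + 3*y^2/2 - 23*y/2 + 4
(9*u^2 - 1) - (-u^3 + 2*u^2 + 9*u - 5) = u^3 + 7*u^2 - 9*u + 4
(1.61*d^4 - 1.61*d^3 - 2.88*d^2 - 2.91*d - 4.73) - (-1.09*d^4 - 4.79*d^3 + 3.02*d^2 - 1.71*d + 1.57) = 2.7*d^4 + 3.18*d^3 - 5.9*d^2 - 1.2*d - 6.3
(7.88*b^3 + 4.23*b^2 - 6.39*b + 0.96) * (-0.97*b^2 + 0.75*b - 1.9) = -7.6436*b^5 + 1.8069*b^4 - 5.6012*b^3 - 13.7607*b^2 + 12.861*b - 1.824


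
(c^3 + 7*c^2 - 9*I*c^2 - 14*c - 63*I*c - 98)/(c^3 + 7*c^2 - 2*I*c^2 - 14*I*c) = (c - 7*I)/c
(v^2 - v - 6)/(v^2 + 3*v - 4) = (v^2 - v - 6)/(v^2 + 3*v - 4)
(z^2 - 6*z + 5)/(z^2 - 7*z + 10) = (z - 1)/(z - 2)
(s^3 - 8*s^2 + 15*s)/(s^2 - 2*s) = (s^2 - 8*s + 15)/(s - 2)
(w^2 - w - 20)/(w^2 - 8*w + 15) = (w + 4)/(w - 3)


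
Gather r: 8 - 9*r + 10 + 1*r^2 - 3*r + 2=r^2 - 12*r + 20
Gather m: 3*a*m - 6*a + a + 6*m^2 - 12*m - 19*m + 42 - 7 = -5*a + 6*m^2 + m*(3*a - 31) + 35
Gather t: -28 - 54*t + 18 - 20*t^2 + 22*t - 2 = -20*t^2 - 32*t - 12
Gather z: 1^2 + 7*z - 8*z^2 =-8*z^2 + 7*z + 1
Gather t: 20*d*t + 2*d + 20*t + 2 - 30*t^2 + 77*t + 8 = 2*d - 30*t^2 + t*(20*d + 97) + 10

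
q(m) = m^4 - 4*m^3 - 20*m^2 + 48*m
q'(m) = 4*m^3 - 12*m^2 - 40*m + 48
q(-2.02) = -128.95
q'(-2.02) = 46.87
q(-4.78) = 272.50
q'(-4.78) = -471.84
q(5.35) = -108.92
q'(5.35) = 103.05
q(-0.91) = -56.54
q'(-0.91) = 71.45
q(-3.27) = -116.62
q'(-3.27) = -89.38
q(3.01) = -63.72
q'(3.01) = -72.04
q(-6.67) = 1956.29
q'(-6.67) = -1406.03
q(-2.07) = -131.22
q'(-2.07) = 43.90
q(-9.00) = 7425.00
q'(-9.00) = -3480.00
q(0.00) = 0.00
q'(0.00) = 48.00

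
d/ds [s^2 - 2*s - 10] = 2*s - 2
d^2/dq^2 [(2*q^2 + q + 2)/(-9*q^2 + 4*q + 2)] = 2*(-153*q^3 - 594*q^2 + 162*q - 68)/(729*q^6 - 972*q^5 - 54*q^4 + 368*q^3 + 12*q^2 - 48*q - 8)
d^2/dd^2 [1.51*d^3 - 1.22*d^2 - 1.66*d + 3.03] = 9.06*d - 2.44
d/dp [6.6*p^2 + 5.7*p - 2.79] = 13.2*p + 5.7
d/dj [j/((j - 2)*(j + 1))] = (-j^2 - 2)/(j^4 - 2*j^3 - 3*j^2 + 4*j + 4)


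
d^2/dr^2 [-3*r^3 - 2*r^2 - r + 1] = -18*r - 4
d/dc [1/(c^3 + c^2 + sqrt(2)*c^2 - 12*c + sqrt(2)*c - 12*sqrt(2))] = (-3*c^2 - 2*sqrt(2)*c - 2*c - sqrt(2) + 12)/(c^3 + c^2 + sqrt(2)*c^2 - 12*c + sqrt(2)*c - 12*sqrt(2))^2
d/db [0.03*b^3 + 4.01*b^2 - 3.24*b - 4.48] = 0.09*b^2 + 8.02*b - 3.24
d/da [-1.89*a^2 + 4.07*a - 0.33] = 4.07 - 3.78*a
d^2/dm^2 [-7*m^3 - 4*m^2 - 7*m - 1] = -42*m - 8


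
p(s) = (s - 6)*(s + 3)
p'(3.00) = 3.00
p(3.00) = -18.00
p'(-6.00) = -15.00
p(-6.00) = 36.00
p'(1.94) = 0.88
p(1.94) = -20.06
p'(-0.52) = -4.04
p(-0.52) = -16.17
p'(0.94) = -1.12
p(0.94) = -19.94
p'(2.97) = 2.94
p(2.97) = -18.09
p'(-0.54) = -4.08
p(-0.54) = -16.09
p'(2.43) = 1.86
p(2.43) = -19.39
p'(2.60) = 2.20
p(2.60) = -19.04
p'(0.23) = -2.54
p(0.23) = -18.64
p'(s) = 2*s - 3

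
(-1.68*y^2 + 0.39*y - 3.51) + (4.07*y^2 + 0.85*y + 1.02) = 2.39*y^2 + 1.24*y - 2.49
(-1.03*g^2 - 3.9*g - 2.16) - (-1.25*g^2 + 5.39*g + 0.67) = 0.22*g^2 - 9.29*g - 2.83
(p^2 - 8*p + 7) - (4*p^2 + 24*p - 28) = -3*p^2 - 32*p + 35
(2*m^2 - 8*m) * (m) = 2*m^3 - 8*m^2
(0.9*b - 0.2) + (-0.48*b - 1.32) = 0.42*b - 1.52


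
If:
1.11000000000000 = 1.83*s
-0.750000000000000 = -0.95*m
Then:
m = 0.79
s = 0.61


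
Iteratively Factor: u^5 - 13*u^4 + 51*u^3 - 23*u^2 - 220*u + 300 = (u - 3)*(u^4 - 10*u^3 + 21*u^2 + 40*u - 100) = (u - 3)*(u - 2)*(u^3 - 8*u^2 + 5*u + 50) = (u - 5)*(u - 3)*(u - 2)*(u^2 - 3*u - 10) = (u - 5)*(u - 3)*(u - 2)*(u + 2)*(u - 5)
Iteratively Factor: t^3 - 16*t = (t)*(t^2 - 16) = t*(t + 4)*(t - 4)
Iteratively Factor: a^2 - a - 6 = (a - 3)*(a + 2)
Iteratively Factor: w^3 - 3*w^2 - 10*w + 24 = (w - 2)*(w^2 - w - 12) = (w - 4)*(w - 2)*(w + 3)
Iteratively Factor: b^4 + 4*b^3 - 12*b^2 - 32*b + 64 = (b - 2)*(b^3 + 6*b^2 - 32) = (b - 2)*(b + 4)*(b^2 + 2*b - 8) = (b - 2)^2*(b + 4)*(b + 4)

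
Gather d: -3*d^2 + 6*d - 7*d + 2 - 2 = -3*d^2 - d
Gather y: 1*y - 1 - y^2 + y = -y^2 + 2*y - 1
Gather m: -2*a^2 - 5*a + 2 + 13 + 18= -2*a^2 - 5*a + 33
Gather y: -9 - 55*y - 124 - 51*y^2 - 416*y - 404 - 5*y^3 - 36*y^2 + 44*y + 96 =-5*y^3 - 87*y^2 - 427*y - 441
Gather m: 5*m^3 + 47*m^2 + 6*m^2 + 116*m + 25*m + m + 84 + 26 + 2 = 5*m^3 + 53*m^2 + 142*m + 112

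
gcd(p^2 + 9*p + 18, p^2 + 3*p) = p + 3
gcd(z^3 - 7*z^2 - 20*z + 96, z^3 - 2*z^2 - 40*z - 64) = z^2 - 4*z - 32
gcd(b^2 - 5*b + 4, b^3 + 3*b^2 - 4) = b - 1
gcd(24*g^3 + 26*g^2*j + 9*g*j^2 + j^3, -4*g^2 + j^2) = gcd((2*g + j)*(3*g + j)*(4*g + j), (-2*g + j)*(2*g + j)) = 2*g + j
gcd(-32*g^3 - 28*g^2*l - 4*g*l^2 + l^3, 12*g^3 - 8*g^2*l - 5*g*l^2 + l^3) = 2*g + l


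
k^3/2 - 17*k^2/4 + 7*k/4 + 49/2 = (k/2 + 1)*(k - 7)*(k - 7/2)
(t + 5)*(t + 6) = t^2 + 11*t + 30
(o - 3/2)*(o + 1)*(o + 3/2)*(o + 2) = o^4 + 3*o^3 - o^2/4 - 27*o/4 - 9/2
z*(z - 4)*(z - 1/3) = z^3 - 13*z^2/3 + 4*z/3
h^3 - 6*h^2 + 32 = (h - 4)^2*(h + 2)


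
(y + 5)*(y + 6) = y^2 + 11*y + 30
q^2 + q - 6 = (q - 2)*(q + 3)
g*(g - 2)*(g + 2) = g^3 - 4*g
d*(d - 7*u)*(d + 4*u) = d^3 - 3*d^2*u - 28*d*u^2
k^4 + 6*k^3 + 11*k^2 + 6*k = k*(k + 1)*(k + 2)*(k + 3)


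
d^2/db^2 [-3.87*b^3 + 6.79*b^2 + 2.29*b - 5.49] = 13.58 - 23.22*b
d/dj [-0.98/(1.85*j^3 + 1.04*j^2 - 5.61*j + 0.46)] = (5.439*j^2 + 2.0384*j - 5.4978)/(1.85*j^3 + 1.04*j^2 - 5.61*j + 0.46)^2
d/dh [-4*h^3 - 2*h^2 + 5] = 4*h*(-3*h - 1)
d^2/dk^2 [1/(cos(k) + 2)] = (sin(k)^2 + 2*cos(k) + 1)/(cos(k) + 2)^3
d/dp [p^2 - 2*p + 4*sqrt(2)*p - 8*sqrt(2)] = 2*p - 2 + 4*sqrt(2)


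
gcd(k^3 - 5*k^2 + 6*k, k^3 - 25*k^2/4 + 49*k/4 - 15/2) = k^2 - 5*k + 6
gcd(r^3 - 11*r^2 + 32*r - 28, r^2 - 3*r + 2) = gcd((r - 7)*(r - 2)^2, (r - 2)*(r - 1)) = r - 2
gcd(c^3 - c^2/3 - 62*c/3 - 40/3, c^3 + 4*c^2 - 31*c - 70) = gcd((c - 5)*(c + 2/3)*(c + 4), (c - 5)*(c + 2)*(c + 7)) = c - 5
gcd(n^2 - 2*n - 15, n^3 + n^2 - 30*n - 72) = n + 3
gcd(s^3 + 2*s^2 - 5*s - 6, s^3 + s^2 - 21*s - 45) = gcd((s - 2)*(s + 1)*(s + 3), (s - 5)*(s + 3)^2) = s + 3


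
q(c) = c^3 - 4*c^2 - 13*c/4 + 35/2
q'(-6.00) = 152.75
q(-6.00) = -323.00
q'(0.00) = -3.25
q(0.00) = 17.50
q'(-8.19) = 263.50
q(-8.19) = -773.54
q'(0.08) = -3.87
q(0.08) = 17.21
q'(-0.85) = 5.72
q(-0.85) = 16.76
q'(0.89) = -7.99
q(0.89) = 12.14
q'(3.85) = 10.42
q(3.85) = 2.76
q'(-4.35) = 88.32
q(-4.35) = -126.37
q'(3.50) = 5.50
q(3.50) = 0.00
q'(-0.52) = 1.72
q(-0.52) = 17.97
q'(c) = 3*c^2 - 8*c - 13/4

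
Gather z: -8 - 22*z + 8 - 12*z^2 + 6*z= -12*z^2 - 16*z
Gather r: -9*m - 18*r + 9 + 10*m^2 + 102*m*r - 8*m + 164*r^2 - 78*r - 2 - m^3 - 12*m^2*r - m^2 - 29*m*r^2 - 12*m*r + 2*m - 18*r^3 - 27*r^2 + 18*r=-m^3 + 9*m^2 - 15*m - 18*r^3 + r^2*(137 - 29*m) + r*(-12*m^2 + 90*m - 78) + 7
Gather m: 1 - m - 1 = -m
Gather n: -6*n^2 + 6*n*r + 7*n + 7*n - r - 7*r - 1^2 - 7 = -6*n^2 + n*(6*r + 14) - 8*r - 8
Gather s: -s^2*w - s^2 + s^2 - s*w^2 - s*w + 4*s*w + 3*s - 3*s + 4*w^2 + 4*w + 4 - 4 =-s^2*w + s*(-w^2 + 3*w) + 4*w^2 + 4*w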